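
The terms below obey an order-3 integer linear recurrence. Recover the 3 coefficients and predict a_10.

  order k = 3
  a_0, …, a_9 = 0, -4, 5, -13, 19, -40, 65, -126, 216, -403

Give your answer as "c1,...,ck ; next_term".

-1,2,1 ; 709

  a_3 = -1·5 + 2·-4 + 1·0 = -13
  a_4 = -1·-13 + 2·5 + 1·-4 = 19
  a_5 = -1·19 + 2·-13 + 1·5 = -40
  a_6 = -1·-40 + 2·19 + 1·-13 = 65
  a_7 = -1·65 + 2·-40 + 1·19 = -126
  a_8 = -1·-126 + 2·65 + 1·-40 = 216
  a_9 = -1·216 + 2·-126 + 1·65 = -403
  a_10 = -1·-403 + 2·216 + 1·-126 = 709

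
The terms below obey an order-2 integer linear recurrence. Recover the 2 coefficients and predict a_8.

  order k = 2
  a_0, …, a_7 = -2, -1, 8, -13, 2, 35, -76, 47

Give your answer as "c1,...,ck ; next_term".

-2,-3 ; 134

  a_2 = -2·-1 + -3·-2 = 8
  a_3 = -2·8 + -3·-1 = -13
  a_4 = -2·-13 + -3·8 = 2
  a_5 = -2·2 + -3·-13 = 35
  a_6 = -2·35 + -3·2 = -76
  a_7 = -2·-76 + -3·35 = 47
  a_8 = -2·47 + -3·-76 = 134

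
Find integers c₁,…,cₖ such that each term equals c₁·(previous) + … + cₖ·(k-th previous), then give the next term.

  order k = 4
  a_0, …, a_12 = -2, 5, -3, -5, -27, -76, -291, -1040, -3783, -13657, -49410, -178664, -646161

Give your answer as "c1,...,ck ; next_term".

  a_4 = 3·-5 + 2·-3 + 0·5 + 3·-2 = -27
  a_5 = 3·-27 + 2·-5 + 0·-3 + 3·5 = -76
  a_6 = 3·-76 + 2·-27 + 0·-5 + 3·-3 = -291
  a_7 = 3·-291 + 2·-76 + 0·-27 + 3·-5 = -1040
  a_8 = 3·-1040 + 2·-291 + 0·-76 + 3·-27 = -3783
  a_9 = 3·-3783 + 2·-1040 + 0·-291 + 3·-76 = -13657
  a_10 = 3·-13657 + 2·-3783 + 0·-1040 + 3·-291 = -49410
  a_11 = 3·-49410 + 2·-13657 + 0·-3783 + 3·-1040 = -178664
  a_12 = 3·-178664 + 2·-49410 + 0·-13657 + 3·-3783 = -646161
  a_13 = 3·-646161 + 2·-178664 + 0·-49410 + 3·-13657 = -2336782

3,2,0,3 ; -2336782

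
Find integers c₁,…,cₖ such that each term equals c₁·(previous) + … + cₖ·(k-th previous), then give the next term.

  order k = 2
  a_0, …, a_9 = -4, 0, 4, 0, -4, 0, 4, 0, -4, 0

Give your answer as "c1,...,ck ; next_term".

0,-1 ; 4

  a_2 = 0·0 + -1·-4 = 4
  a_3 = 0·4 + -1·0 = 0
  a_4 = 0·0 + -1·4 = -4
  a_5 = 0·-4 + -1·0 = 0
  a_6 = 0·0 + -1·-4 = 4
  a_7 = 0·4 + -1·0 = 0
  a_8 = 0·0 + -1·4 = -4
  a_9 = 0·-4 + -1·0 = 0
  a_10 = 0·0 + -1·-4 = 4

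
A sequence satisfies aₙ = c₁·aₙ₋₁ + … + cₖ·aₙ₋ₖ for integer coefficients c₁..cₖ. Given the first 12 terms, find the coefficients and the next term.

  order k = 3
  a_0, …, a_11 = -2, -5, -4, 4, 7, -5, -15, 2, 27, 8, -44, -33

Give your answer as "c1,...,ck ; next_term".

1,-2,1 ; 63

  a_3 = 1·-4 + -2·-5 + 1·-2 = 4
  a_4 = 1·4 + -2·-4 + 1·-5 = 7
  a_5 = 1·7 + -2·4 + 1·-4 = -5
  a_6 = 1·-5 + -2·7 + 1·4 = -15
  a_7 = 1·-15 + -2·-5 + 1·7 = 2
  a_8 = 1·2 + -2·-15 + 1·-5 = 27
  a_9 = 1·27 + -2·2 + 1·-15 = 8
  a_10 = 1·8 + -2·27 + 1·2 = -44
  a_11 = 1·-44 + -2·8 + 1·27 = -33
  a_12 = 1·-33 + -2·-44 + 1·8 = 63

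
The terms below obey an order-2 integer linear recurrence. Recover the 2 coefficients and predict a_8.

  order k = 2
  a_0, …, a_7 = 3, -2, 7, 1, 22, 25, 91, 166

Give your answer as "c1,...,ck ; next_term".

  a_2 = 1·-2 + 3·3 = 7
  a_3 = 1·7 + 3·-2 = 1
  a_4 = 1·1 + 3·7 = 22
  a_5 = 1·22 + 3·1 = 25
  a_6 = 1·25 + 3·22 = 91
  a_7 = 1·91 + 3·25 = 166
  a_8 = 1·166 + 3·91 = 439

1,3 ; 439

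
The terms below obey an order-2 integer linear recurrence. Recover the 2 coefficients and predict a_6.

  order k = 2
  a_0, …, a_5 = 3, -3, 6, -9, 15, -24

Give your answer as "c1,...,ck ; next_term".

  a_2 = -1·-3 + 1·3 = 6
  a_3 = -1·6 + 1·-3 = -9
  a_4 = -1·-9 + 1·6 = 15
  a_5 = -1·15 + 1·-9 = -24
  a_6 = -1·-24 + 1·15 = 39

-1,1 ; 39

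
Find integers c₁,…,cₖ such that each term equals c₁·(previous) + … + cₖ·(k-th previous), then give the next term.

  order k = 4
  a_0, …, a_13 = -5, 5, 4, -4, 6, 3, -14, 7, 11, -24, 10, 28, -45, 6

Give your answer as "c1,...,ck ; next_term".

0,-1,1,-1 ; 63

  a_4 = 0·-4 + -1·4 + 1·5 + -1·-5 = 6
  a_5 = 0·6 + -1·-4 + 1·4 + -1·5 = 3
  a_6 = 0·3 + -1·6 + 1·-4 + -1·4 = -14
  a_7 = 0·-14 + -1·3 + 1·6 + -1·-4 = 7
  a_8 = 0·7 + -1·-14 + 1·3 + -1·6 = 11
  a_9 = 0·11 + -1·7 + 1·-14 + -1·3 = -24
  a_10 = 0·-24 + -1·11 + 1·7 + -1·-14 = 10
  a_11 = 0·10 + -1·-24 + 1·11 + -1·7 = 28
  a_12 = 0·28 + -1·10 + 1·-24 + -1·11 = -45
  a_13 = 0·-45 + -1·28 + 1·10 + -1·-24 = 6
  a_14 = 0·6 + -1·-45 + 1·28 + -1·10 = 63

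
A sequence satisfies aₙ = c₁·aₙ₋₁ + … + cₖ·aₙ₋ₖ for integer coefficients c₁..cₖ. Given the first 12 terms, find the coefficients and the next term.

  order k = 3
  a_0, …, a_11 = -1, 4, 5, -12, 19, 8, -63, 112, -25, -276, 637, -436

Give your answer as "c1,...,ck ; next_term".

  a_3 = -1·5 + -1·4 + 3·-1 = -12
  a_4 = -1·-12 + -1·5 + 3·4 = 19
  a_5 = -1·19 + -1·-12 + 3·5 = 8
  a_6 = -1·8 + -1·19 + 3·-12 = -63
  a_7 = -1·-63 + -1·8 + 3·19 = 112
  a_8 = -1·112 + -1·-63 + 3·8 = -25
  a_9 = -1·-25 + -1·112 + 3·-63 = -276
  a_10 = -1·-276 + -1·-25 + 3·112 = 637
  a_11 = -1·637 + -1·-276 + 3·-25 = -436
  a_12 = -1·-436 + -1·637 + 3·-276 = -1029

-1,-1,3 ; -1029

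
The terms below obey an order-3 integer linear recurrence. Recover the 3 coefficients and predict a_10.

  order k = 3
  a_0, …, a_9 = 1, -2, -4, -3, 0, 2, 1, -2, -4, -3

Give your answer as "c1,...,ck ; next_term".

2,-2,1 ; 0

  a_3 = 2·-4 + -2·-2 + 1·1 = -3
  a_4 = 2·-3 + -2·-4 + 1·-2 = 0
  a_5 = 2·0 + -2·-3 + 1·-4 = 2
  a_6 = 2·2 + -2·0 + 1·-3 = 1
  a_7 = 2·1 + -2·2 + 1·0 = -2
  a_8 = 2·-2 + -2·1 + 1·2 = -4
  a_9 = 2·-4 + -2·-2 + 1·1 = -3
  a_10 = 2·-3 + -2·-4 + 1·-2 = 0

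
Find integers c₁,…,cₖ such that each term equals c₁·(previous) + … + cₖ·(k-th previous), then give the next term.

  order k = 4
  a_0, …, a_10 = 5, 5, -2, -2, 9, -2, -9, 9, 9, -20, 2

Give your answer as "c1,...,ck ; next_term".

-1,-1,0,1 ; 27

  a_4 = -1·-2 + -1·-2 + 0·5 + 1·5 = 9
  a_5 = -1·9 + -1·-2 + 0·-2 + 1·5 = -2
  a_6 = -1·-2 + -1·9 + 0·-2 + 1·-2 = -9
  a_7 = -1·-9 + -1·-2 + 0·9 + 1·-2 = 9
  a_8 = -1·9 + -1·-9 + 0·-2 + 1·9 = 9
  a_9 = -1·9 + -1·9 + 0·-9 + 1·-2 = -20
  a_10 = -1·-20 + -1·9 + 0·9 + 1·-9 = 2
  a_11 = -1·2 + -1·-20 + 0·9 + 1·9 = 27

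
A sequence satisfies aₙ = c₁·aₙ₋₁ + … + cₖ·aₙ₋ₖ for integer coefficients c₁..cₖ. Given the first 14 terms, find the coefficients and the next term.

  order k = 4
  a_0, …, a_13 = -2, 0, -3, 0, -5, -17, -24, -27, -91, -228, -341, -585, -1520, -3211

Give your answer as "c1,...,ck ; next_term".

  a_4 = 1·0 + -1·-3 + 4·0 + 4·-2 = -5
  a_5 = 1·-5 + -1·0 + 4·-3 + 4·0 = -17
  a_6 = 1·-17 + -1·-5 + 4·0 + 4·-3 = -24
  a_7 = 1·-24 + -1·-17 + 4·-5 + 4·0 = -27
  a_8 = 1·-27 + -1·-24 + 4·-17 + 4·-5 = -91
  a_9 = 1·-91 + -1·-27 + 4·-24 + 4·-17 = -228
  a_10 = 1·-228 + -1·-91 + 4·-27 + 4·-24 = -341
  a_11 = 1·-341 + -1·-228 + 4·-91 + 4·-27 = -585
  a_12 = 1·-585 + -1·-341 + 4·-228 + 4·-91 = -1520
  a_13 = 1·-1520 + -1·-585 + 4·-341 + 4·-228 = -3211
  a_14 = 1·-3211 + -1·-1520 + 4·-585 + 4·-341 = -5395

1,-1,4,4 ; -5395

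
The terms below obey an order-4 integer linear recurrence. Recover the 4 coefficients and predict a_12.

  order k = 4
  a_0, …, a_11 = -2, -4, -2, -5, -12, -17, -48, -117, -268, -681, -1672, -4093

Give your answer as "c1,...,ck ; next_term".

  a_4 = 2·-5 + 1·-2 + 2·-4 + -4·-2 = -12
  a_5 = 2·-12 + 1·-5 + 2·-2 + -4·-4 = -17
  a_6 = 2·-17 + 1·-12 + 2·-5 + -4·-2 = -48
  a_7 = 2·-48 + 1·-17 + 2·-12 + -4·-5 = -117
  a_8 = 2·-117 + 1·-48 + 2·-17 + -4·-12 = -268
  a_9 = 2·-268 + 1·-117 + 2·-48 + -4·-17 = -681
  a_10 = 2·-681 + 1·-268 + 2·-117 + -4·-48 = -1672
  a_11 = 2·-1672 + 1·-681 + 2·-268 + -4·-117 = -4093
  a_12 = 2·-4093 + 1·-1672 + 2·-681 + -4·-268 = -10148

2,1,2,-4 ; -10148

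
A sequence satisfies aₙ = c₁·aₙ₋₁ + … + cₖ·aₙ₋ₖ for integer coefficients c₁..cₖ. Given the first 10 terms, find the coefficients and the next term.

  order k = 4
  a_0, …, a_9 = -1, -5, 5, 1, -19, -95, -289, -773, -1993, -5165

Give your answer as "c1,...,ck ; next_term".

  a_4 = 4·1 + -4·5 + 0·-5 + 3·-1 = -19
  a_5 = 4·-19 + -4·1 + 0·5 + 3·-5 = -95
  a_6 = 4·-95 + -4·-19 + 0·1 + 3·5 = -289
  a_7 = 4·-289 + -4·-95 + 0·-19 + 3·1 = -773
  a_8 = 4·-773 + -4·-289 + 0·-95 + 3·-19 = -1993
  a_9 = 4·-1993 + -4·-773 + 0·-289 + 3·-95 = -5165
  a_10 = 4·-5165 + -4·-1993 + 0·-773 + 3·-289 = -13555

4,-4,0,3 ; -13555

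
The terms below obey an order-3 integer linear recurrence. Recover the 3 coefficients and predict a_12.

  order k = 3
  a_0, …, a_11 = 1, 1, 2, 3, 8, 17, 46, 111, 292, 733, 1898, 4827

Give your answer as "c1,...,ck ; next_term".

2,3,-4 ; 12416

  a_3 = 2·2 + 3·1 + -4·1 = 3
  a_4 = 2·3 + 3·2 + -4·1 = 8
  a_5 = 2·8 + 3·3 + -4·2 = 17
  a_6 = 2·17 + 3·8 + -4·3 = 46
  a_7 = 2·46 + 3·17 + -4·8 = 111
  a_8 = 2·111 + 3·46 + -4·17 = 292
  a_9 = 2·292 + 3·111 + -4·46 = 733
  a_10 = 2·733 + 3·292 + -4·111 = 1898
  a_11 = 2·1898 + 3·733 + -4·292 = 4827
  a_12 = 2·4827 + 3·1898 + -4·733 = 12416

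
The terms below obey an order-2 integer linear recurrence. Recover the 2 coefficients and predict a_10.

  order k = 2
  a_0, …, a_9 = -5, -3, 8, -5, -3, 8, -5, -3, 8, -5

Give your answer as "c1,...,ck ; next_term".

  a_2 = -1·-3 + -1·-5 = 8
  a_3 = -1·8 + -1·-3 = -5
  a_4 = -1·-5 + -1·8 = -3
  a_5 = -1·-3 + -1·-5 = 8
  a_6 = -1·8 + -1·-3 = -5
  a_7 = -1·-5 + -1·8 = -3
  a_8 = -1·-3 + -1·-5 = 8
  a_9 = -1·8 + -1·-3 = -5
  a_10 = -1·-5 + -1·8 = -3

-1,-1 ; -3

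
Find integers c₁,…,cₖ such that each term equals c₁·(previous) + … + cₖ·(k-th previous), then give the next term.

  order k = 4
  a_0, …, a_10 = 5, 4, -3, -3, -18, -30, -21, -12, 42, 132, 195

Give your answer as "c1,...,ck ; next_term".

1,0,0,-3 ; 231

  a_4 = 1·-3 + 0·-3 + 0·4 + -3·5 = -18
  a_5 = 1·-18 + 0·-3 + 0·-3 + -3·4 = -30
  a_6 = 1·-30 + 0·-18 + 0·-3 + -3·-3 = -21
  a_7 = 1·-21 + 0·-30 + 0·-18 + -3·-3 = -12
  a_8 = 1·-12 + 0·-21 + 0·-30 + -3·-18 = 42
  a_9 = 1·42 + 0·-12 + 0·-21 + -3·-30 = 132
  a_10 = 1·132 + 0·42 + 0·-12 + -3·-21 = 195
  a_11 = 1·195 + 0·132 + 0·42 + -3·-12 = 231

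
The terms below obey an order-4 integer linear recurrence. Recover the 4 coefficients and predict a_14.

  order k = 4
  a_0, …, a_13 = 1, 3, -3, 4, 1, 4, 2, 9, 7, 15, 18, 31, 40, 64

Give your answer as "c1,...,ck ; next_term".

  a_4 = 0·4 + 1·-3 + 1·3 + 1·1 = 1
  a_5 = 0·1 + 1·4 + 1·-3 + 1·3 = 4
  a_6 = 0·4 + 1·1 + 1·4 + 1·-3 = 2
  a_7 = 0·2 + 1·4 + 1·1 + 1·4 = 9
  a_8 = 0·9 + 1·2 + 1·4 + 1·1 = 7
  a_9 = 0·7 + 1·9 + 1·2 + 1·4 = 15
  a_10 = 0·15 + 1·7 + 1·9 + 1·2 = 18
  a_11 = 0·18 + 1·15 + 1·7 + 1·9 = 31
  a_12 = 0·31 + 1·18 + 1·15 + 1·7 = 40
  a_13 = 0·40 + 1·31 + 1·18 + 1·15 = 64
  a_14 = 0·64 + 1·40 + 1·31 + 1·18 = 89

0,1,1,1 ; 89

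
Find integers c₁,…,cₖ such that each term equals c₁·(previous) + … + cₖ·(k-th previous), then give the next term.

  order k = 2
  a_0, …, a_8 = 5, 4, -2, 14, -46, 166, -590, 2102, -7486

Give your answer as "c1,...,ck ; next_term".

  a_2 = -3·4 + 2·5 = -2
  a_3 = -3·-2 + 2·4 = 14
  a_4 = -3·14 + 2·-2 = -46
  a_5 = -3·-46 + 2·14 = 166
  a_6 = -3·166 + 2·-46 = -590
  a_7 = -3·-590 + 2·166 = 2102
  a_8 = -3·2102 + 2·-590 = -7486
  a_9 = -3·-7486 + 2·2102 = 26662

-3,2 ; 26662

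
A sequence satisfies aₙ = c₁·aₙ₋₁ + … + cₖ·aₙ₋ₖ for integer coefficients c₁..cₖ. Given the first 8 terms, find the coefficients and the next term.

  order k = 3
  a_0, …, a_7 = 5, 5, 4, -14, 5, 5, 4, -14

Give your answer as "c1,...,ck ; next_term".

-1,-1,-1 ; 5

  a_3 = -1·4 + -1·5 + -1·5 = -14
  a_4 = -1·-14 + -1·4 + -1·5 = 5
  a_5 = -1·5 + -1·-14 + -1·4 = 5
  a_6 = -1·5 + -1·5 + -1·-14 = 4
  a_7 = -1·4 + -1·5 + -1·5 = -14
  a_8 = -1·-14 + -1·4 + -1·5 = 5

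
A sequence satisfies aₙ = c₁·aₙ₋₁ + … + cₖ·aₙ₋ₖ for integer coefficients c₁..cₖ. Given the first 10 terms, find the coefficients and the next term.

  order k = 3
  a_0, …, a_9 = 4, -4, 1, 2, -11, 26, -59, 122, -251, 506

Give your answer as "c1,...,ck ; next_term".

-2,1,2 ; -1019

  a_3 = -2·1 + 1·-4 + 2·4 = 2
  a_4 = -2·2 + 1·1 + 2·-4 = -11
  a_5 = -2·-11 + 1·2 + 2·1 = 26
  a_6 = -2·26 + 1·-11 + 2·2 = -59
  a_7 = -2·-59 + 1·26 + 2·-11 = 122
  a_8 = -2·122 + 1·-59 + 2·26 = -251
  a_9 = -2·-251 + 1·122 + 2·-59 = 506
  a_10 = -2·506 + 1·-251 + 2·122 = -1019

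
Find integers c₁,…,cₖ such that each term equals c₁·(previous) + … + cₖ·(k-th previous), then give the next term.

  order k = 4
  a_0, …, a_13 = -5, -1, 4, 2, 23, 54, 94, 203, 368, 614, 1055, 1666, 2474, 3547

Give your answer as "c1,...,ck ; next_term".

2,0,1,-4 ; 4540

  a_4 = 2·2 + 0·4 + 1·-1 + -4·-5 = 23
  a_5 = 2·23 + 0·2 + 1·4 + -4·-1 = 54
  a_6 = 2·54 + 0·23 + 1·2 + -4·4 = 94
  a_7 = 2·94 + 0·54 + 1·23 + -4·2 = 203
  a_8 = 2·203 + 0·94 + 1·54 + -4·23 = 368
  a_9 = 2·368 + 0·203 + 1·94 + -4·54 = 614
  a_10 = 2·614 + 0·368 + 1·203 + -4·94 = 1055
  a_11 = 2·1055 + 0·614 + 1·368 + -4·203 = 1666
  a_12 = 2·1666 + 0·1055 + 1·614 + -4·368 = 2474
  a_13 = 2·2474 + 0·1666 + 1·1055 + -4·614 = 3547
  a_14 = 2·3547 + 0·2474 + 1·1666 + -4·1055 = 4540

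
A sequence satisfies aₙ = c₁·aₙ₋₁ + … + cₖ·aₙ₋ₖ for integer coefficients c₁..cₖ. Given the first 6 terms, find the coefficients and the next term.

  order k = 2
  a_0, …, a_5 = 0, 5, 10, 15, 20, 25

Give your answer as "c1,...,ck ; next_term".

2,-1 ; 30

  a_2 = 2·5 + -1·0 = 10
  a_3 = 2·10 + -1·5 = 15
  a_4 = 2·15 + -1·10 = 20
  a_5 = 2·20 + -1·15 = 25
  a_6 = 2·25 + -1·20 = 30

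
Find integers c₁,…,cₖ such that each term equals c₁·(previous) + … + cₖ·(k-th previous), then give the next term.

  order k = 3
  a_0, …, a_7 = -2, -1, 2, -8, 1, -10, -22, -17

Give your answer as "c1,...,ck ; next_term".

0,2,3 ; -74

  a_3 = 0·2 + 2·-1 + 3·-2 = -8
  a_4 = 0·-8 + 2·2 + 3·-1 = 1
  a_5 = 0·1 + 2·-8 + 3·2 = -10
  a_6 = 0·-10 + 2·1 + 3·-8 = -22
  a_7 = 0·-22 + 2·-10 + 3·1 = -17
  a_8 = 0·-17 + 2·-22 + 3·-10 = -74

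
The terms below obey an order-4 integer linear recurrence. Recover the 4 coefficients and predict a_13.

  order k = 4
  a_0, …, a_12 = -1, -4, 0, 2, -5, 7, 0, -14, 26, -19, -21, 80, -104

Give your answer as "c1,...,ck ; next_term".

  a_4 = -1·2 + -1·0 + 1·-4 + -1·-1 = -5
  a_5 = -1·-5 + -1·2 + 1·0 + -1·-4 = 7
  a_6 = -1·7 + -1·-5 + 1·2 + -1·0 = 0
  a_7 = -1·0 + -1·7 + 1·-5 + -1·2 = -14
  a_8 = -1·-14 + -1·0 + 1·7 + -1·-5 = 26
  a_9 = -1·26 + -1·-14 + 1·0 + -1·7 = -19
  a_10 = -1·-19 + -1·26 + 1·-14 + -1·0 = -21
  a_11 = -1·-21 + -1·-19 + 1·26 + -1·-14 = 80
  a_12 = -1·80 + -1·-21 + 1·-19 + -1·26 = -104
  a_13 = -1·-104 + -1·80 + 1·-21 + -1·-19 = 22

-1,-1,1,-1 ; 22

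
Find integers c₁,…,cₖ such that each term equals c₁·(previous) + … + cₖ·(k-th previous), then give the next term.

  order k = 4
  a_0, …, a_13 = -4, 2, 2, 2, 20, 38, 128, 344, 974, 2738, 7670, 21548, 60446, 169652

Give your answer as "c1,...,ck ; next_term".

2,3,-1,-3 ; 476084

  a_4 = 2·2 + 3·2 + -1·2 + -3·-4 = 20
  a_5 = 2·20 + 3·2 + -1·2 + -3·2 = 38
  a_6 = 2·38 + 3·20 + -1·2 + -3·2 = 128
  a_7 = 2·128 + 3·38 + -1·20 + -3·2 = 344
  a_8 = 2·344 + 3·128 + -1·38 + -3·20 = 974
  a_9 = 2·974 + 3·344 + -1·128 + -3·38 = 2738
  a_10 = 2·2738 + 3·974 + -1·344 + -3·128 = 7670
  a_11 = 2·7670 + 3·2738 + -1·974 + -3·344 = 21548
  a_12 = 2·21548 + 3·7670 + -1·2738 + -3·974 = 60446
  a_13 = 2·60446 + 3·21548 + -1·7670 + -3·2738 = 169652
  a_14 = 2·169652 + 3·60446 + -1·21548 + -3·7670 = 476084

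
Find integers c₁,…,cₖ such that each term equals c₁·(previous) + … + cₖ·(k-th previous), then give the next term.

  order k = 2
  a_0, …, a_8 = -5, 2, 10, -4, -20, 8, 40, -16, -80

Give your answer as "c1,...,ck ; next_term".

0,-2 ; 32

  a_2 = 0·2 + -2·-5 = 10
  a_3 = 0·10 + -2·2 = -4
  a_4 = 0·-4 + -2·10 = -20
  a_5 = 0·-20 + -2·-4 = 8
  a_6 = 0·8 + -2·-20 = 40
  a_7 = 0·40 + -2·8 = -16
  a_8 = 0·-16 + -2·40 = -80
  a_9 = 0·-80 + -2·-16 = 32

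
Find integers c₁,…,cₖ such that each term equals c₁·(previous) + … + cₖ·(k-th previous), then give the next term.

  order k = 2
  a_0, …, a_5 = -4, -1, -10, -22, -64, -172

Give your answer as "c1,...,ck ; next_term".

2,2 ; -472

  a_2 = 2·-1 + 2·-4 = -10
  a_3 = 2·-10 + 2·-1 = -22
  a_4 = 2·-22 + 2·-10 = -64
  a_5 = 2·-64 + 2·-22 = -172
  a_6 = 2·-172 + 2·-64 = -472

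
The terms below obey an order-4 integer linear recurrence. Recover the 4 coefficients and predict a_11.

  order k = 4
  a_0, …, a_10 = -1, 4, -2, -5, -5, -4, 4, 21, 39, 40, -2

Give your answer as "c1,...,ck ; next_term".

2,-2,0,-1 ; -105

  a_4 = 2·-5 + -2·-2 + 0·4 + -1·-1 = -5
  a_5 = 2·-5 + -2·-5 + 0·-2 + -1·4 = -4
  a_6 = 2·-4 + -2·-5 + 0·-5 + -1·-2 = 4
  a_7 = 2·4 + -2·-4 + 0·-5 + -1·-5 = 21
  a_8 = 2·21 + -2·4 + 0·-4 + -1·-5 = 39
  a_9 = 2·39 + -2·21 + 0·4 + -1·-4 = 40
  a_10 = 2·40 + -2·39 + 0·21 + -1·4 = -2
  a_11 = 2·-2 + -2·40 + 0·39 + -1·21 = -105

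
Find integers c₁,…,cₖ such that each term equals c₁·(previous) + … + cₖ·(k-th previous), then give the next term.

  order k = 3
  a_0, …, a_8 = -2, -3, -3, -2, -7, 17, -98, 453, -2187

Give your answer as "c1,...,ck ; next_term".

  a_3 = -4·-3 + 4·-3 + 1·-2 = -2
  a_4 = -4·-2 + 4·-3 + 1·-3 = -7
  a_5 = -4·-7 + 4·-2 + 1·-3 = 17
  a_6 = -4·17 + 4·-7 + 1·-2 = -98
  a_7 = -4·-98 + 4·17 + 1·-7 = 453
  a_8 = -4·453 + 4·-98 + 1·17 = -2187
  a_9 = -4·-2187 + 4·453 + 1·-98 = 10462

-4,4,1 ; 10462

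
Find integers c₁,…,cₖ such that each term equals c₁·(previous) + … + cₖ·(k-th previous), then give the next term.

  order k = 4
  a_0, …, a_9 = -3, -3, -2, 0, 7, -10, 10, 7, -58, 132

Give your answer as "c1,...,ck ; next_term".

  a_4 = -2·0 + -2·-2 + 1·-3 + -2·-3 = 7
  a_5 = -2·7 + -2·0 + 1·-2 + -2·-3 = -10
  a_6 = -2·-10 + -2·7 + 1·0 + -2·-2 = 10
  a_7 = -2·10 + -2·-10 + 1·7 + -2·0 = 7
  a_8 = -2·7 + -2·10 + 1·-10 + -2·7 = -58
  a_9 = -2·-58 + -2·7 + 1·10 + -2·-10 = 132
  a_10 = -2·132 + -2·-58 + 1·7 + -2·10 = -161

-2,-2,1,-2 ; -161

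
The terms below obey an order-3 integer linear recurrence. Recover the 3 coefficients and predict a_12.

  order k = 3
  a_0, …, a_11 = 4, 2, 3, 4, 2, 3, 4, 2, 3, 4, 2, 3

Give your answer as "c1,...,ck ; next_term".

0,0,1 ; 4

  a_3 = 0·3 + 0·2 + 1·4 = 4
  a_4 = 0·4 + 0·3 + 1·2 = 2
  a_5 = 0·2 + 0·4 + 1·3 = 3
  a_6 = 0·3 + 0·2 + 1·4 = 4
  a_7 = 0·4 + 0·3 + 1·2 = 2
  a_8 = 0·2 + 0·4 + 1·3 = 3
  a_9 = 0·3 + 0·2 + 1·4 = 4
  a_10 = 0·4 + 0·3 + 1·2 = 2
  a_11 = 0·2 + 0·4 + 1·3 = 3
  a_12 = 0·3 + 0·2 + 1·4 = 4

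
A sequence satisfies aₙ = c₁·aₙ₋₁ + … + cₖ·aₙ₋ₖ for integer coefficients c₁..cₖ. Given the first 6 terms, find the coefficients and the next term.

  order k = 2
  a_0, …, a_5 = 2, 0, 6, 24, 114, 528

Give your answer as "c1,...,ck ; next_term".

4,3 ; 2454

  a_2 = 4·0 + 3·2 = 6
  a_3 = 4·6 + 3·0 = 24
  a_4 = 4·24 + 3·6 = 114
  a_5 = 4·114 + 3·24 = 528
  a_6 = 4·528 + 3·114 = 2454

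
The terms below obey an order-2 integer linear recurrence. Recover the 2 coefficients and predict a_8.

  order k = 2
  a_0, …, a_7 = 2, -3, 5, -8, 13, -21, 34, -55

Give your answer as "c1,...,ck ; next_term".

  a_2 = -1·-3 + 1·2 = 5
  a_3 = -1·5 + 1·-3 = -8
  a_4 = -1·-8 + 1·5 = 13
  a_5 = -1·13 + 1·-8 = -21
  a_6 = -1·-21 + 1·13 = 34
  a_7 = -1·34 + 1·-21 = -55
  a_8 = -1·-55 + 1·34 = 89

-1,1 ; 89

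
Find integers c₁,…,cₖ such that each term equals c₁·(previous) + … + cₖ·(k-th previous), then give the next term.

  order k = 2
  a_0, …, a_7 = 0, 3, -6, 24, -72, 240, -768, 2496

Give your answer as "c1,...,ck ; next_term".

-2,4 ; -8064

  a_2 = -2·3 + 4·0 = -6
  a_3 = -2·-6 + 4·3 = 24
  a_4 = -2·24 + 4·-6 = -72
  a_5 = -2·-72 + 4·24 = 240
  a_6 = -2·240 + 4·-72 = -768
  a_7 = -2·-768 + 4·240 = 2496
  a_8 = -2·2496 + 4·-768 = -8064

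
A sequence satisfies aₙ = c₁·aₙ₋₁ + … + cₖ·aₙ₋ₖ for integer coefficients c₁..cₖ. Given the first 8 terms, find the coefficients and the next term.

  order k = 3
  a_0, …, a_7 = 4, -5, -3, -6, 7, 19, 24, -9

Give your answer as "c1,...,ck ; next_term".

  a_3 = 1·-3 + -1·-5 + -2·4 = -6
  a_4 = 1·-6 + -1·-3 + -2·-5 = 7
  a_5 = 1·7 + -1·-6 + -2·-3 = 19
  a_6 = 1·19 + -1·7 + -2·-6 = 24
  a_7 = 1·24 + -1·19 + -2·7 = -9
  a_8 = 1·-9 + -1·24 + -2·19 = -71

1,-1,-2 ; -71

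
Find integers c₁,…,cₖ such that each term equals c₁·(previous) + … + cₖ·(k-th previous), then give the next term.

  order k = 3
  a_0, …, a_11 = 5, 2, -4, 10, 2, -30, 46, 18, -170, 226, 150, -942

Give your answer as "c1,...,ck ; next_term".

-1,-2,2 ; 1094

  a_3 = -1·-4 + -2·2 + 2·5 = 10
  a_4 = -1·10 + -2·-4 + 2·2 = 2
  a_5 = -1·2 + -2·10 + 2·-4 = -30
  a_6 = -1·-30 + -2·2 + 2·10 = 46
  a_7 = -1·46 + -2·-30 + 2·2 = 18
  a_8 = -1·18 + -2·46 + 2·-30 = -170
  a_9 = -1·-170 + -2·18 + 2·46 = 226
  a_10 = -1·226 + -2·-170 + 2·18 = 150
  a_11 = -1·150 + -2·226 + 2·-170 = -942
  a_12 = -1·-942 + -2·150 + 2·226 = 1094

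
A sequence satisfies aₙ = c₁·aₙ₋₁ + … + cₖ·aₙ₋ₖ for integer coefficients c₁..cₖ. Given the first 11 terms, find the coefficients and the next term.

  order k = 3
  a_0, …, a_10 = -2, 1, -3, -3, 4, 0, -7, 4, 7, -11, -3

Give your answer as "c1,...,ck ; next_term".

  a_3 = 0·-3 + -1·1 + 1·-2 = -3
  a_4 = 0·-3 + -1·-3 + 1·1 = 4
  a_5 = 0·4 + -1·-3 + 1·-3 = 0
  a_6 = 0·0 + -1·4 + 1·-3 = -7
  a_7 = 0·-7 + -1·0 + 1·4 = 4
  a_8 = 0·4 + -1·-7 + 1·0 = 7
  a_9 = 0·7 + -1·4 + 1·-7 = -11
  a_10 = 0·-11 + -1·7 + 1·4 = -3
  a_11 = 0·-3 + -1·-11 + 1·7 = 18

0,-1,1 ; 18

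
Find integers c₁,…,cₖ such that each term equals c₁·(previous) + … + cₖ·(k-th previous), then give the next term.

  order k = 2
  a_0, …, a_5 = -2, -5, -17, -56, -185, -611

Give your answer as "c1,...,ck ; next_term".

3,1 ; -2018

  a_2 = 3·-5 + 1·-2 = -17
  a_3 = 3·-17 + 1·-5 = -56
  a_4 = 3·-56 + 1·-17 = -185
  a_5 = 3·-185 + 1·-56 = -611
  a_6 = 3·-611 + 1·-185 = -2018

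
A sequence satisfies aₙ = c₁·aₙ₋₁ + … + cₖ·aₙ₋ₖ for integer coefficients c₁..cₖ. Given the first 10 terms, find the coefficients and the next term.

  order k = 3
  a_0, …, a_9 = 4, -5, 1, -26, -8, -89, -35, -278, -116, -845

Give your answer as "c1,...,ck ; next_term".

1,3,-3 ; -359

  a_3 = 1·1 + 3·-5 + -3·4 = -26
  a_4 = 1·-26 + 3·1 + -3·-5 = -8
  a_5 = 1·-8 + 3·-26 + -3·1 = -89
  a_6 = 1·-89 + 3·-8 + -3·-26 = -35
  a_7 = 1·-35 + 3·-89 + -3·-8 = -278
  a_8 = 1·-278 + 3·-35 + -3·-89 = -116
  a_9 = 1·-116 + 3·-278 + -3·-35 = -845
  a_10 = 1·-845 + 3·-116 + -3·-278 = -359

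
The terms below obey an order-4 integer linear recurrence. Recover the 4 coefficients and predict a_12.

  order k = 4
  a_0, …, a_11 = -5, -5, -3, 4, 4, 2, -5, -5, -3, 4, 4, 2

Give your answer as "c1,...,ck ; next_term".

  a_4 = 1·4 + 0·-3 + -1·-5 + 1·-5 = 4
  a_5 = 1·4 + 0·4 + -1·-3 + 1·-5 = 2
  a_6 = 1·2 + 0·4 + -1·4 + 1·-3 = -5
  a_7 = 1·-5 + 0·2 + -1·4 + 1·4 = -5
  a_8 = 1·-5 + 0·-5 + -1·2 + 1·4 = -3
  a_9 = 1·-3 + 0·-5 + -1·-5 + 1·2 = 4
  a_10 = 1·4 + 0·-3 + -1·-5 + 1·-5 = 4
  a_11 = 1·4 + 0·4 + -1·-3 + 1·-5 = 2
  a_12 = 1·2 + 0·4 + -1·4 + 1·-3 = -5

1,0,-1,1 ; -5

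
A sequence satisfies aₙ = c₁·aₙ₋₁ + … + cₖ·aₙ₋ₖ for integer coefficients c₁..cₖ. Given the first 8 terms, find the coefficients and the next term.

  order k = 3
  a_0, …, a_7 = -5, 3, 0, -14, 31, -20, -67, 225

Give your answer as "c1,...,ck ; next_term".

-2,-3,1 ; -269

  a_3 = -2·0 + -3·3 + 1·-5 = -14
  a_4 = -2·-14 + -3·0 + 1·3 = 31
  a_5 = -2·31 + -3·-14 + 1·0 = -20
  a_6 = -2·-20 + -3·31 + 1·-14 = -67
  a_7 = -2·-67 + -3·-20 + 1·31 = 225
  a_8 = -2·225 + -3·-67 + 1·-20 = -269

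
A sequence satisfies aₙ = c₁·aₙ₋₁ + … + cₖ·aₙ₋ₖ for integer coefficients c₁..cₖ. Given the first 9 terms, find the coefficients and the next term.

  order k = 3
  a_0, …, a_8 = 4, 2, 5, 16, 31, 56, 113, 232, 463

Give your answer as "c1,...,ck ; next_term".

  a_3 = 2·5 + -1·2 + 2·4 = 16
  a_4 = 2·16 + -1·5 + 2·2 = 31
  a_5 = 2·31 + -1·16 + 2·5 = 56
  a_6 = 2·56 + -1·31 + 2·16 = 113
  a_7 = 2·113 + -1·56 + 2·31 = 232
  a_8 = 2·232 + -1·113 + 2·56 = 463
  a_9 = 2·463 + -1·232 + 2·113 = 920

2,-1,2 ; 920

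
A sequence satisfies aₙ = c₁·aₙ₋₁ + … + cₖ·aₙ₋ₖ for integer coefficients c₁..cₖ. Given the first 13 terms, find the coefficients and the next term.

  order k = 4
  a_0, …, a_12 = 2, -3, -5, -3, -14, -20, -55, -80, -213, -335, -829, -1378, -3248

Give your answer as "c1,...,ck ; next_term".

0,3,1,2 ; -5633

  a_4 = 0·-3 + 3·-5 + 1·-3 + 2·2 = -14
  a_5 = 0·-14 + 3·-3 + 1·-5 + 2·-3 = -20
  a_6 = 0·-20 + 3·-14 + 1·-3 + 2·-5 = -55
  a_7 = 0·-55 + 3·-20 + 1·-14 + 2·-3 = -80
  a_8 = 0·-80 + 3·-55 + 1·-20 + 2·-14 = -213
  a_9 = 0·-213 + 3·-80 + 1·-55 + 2·-20 = -335
  a_10 = 0·-335 + 3·-213 + 1·-80 + 2·-55 = -829
  a_11 = 0·-829 + 3·-335 + 1·-213 + 2·-80 = -1378
  a_12 = 0·-1378 + 3·-829 + 1·-335 + 2·-213 = -3248
  a_13 = 0·-3248 + 3·-1378 + 1·-829 + 2·-335 = -5633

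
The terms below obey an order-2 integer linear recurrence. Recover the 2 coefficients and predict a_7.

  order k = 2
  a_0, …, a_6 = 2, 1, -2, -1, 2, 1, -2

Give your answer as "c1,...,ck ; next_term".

  a_2 = 0·1 + -1·2 = -2
  a_3 = 0·-2 + -1·1 = -1
  a_4 = 0·-1 + -1·-2 = 2
  a_5 = 0·2 + -1·-1 = 1
  a_6 = 0·1 + -1·2 = -2
  a_7 = 0·-2 + -1·1 = -1

0,-1 ; -1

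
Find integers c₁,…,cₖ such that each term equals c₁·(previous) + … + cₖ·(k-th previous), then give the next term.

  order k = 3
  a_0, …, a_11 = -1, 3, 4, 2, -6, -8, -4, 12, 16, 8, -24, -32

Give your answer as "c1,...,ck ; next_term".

0,0,-2 ; -16

  a_3 = 0·4 + 0·3 + -2·-1 = 2
  a_4 = 0·2 + 0·4 + -2·3 = -6
  a_5 = 0·-6 + 0·2 + -2·4 = -8
  a_6 = 0·-8 + 0·-6 + -2·2 = -4
  a_7 = 0·-4 + 0·-8 + -2·-6 = 12
  a_8 = 0·12 + 0·-4 + -2·-8 = 16
  a_9 = 0·16 + 0·12 + -2·-4 = 8
  a_10 = 0·8 + 0·16 + -2·12 = -24
  a_11 = 0·-24 + 0·8 + -2·16 = -32
  a_12 = 0·-32 + 0·-24 + -2·8 = -16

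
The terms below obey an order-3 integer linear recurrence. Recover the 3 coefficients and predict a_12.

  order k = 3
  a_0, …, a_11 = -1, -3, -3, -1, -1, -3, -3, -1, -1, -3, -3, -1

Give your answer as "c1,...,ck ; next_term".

  a_3 = 1·-3 + -1·-3 + 1·-1 = -1
  a_4 = 1·-1 + -1·-3 + 1·-3 = -1
  a_5 = 1·-1 + -1·-1 + 1·-3 = -3
  a_6 = 1·-3 + -1·-1 + 1·-1 = -3
  a_7 = 1·-3 + -1·-3 + 1·-1 = -1
  a_8 = 1·-1 + -1·-3 + 1·-3 = -1
  a_9 = 1·-1 + -1·-1 + 1·-3 = -3
  a_10 = 1·-3 + -1·-1 + 1·-1 = -3
  a_11 = 1·-3 + -1·-3 + 1·-1 = -1
  a_12 = 1·-1 + -1·-3 + 1·-3 = -1

1,-1,1 ; -1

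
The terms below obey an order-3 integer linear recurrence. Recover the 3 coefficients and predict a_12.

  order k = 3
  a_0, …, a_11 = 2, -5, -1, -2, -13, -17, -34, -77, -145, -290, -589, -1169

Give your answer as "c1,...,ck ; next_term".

  a_3 = 1·-1 + 1·-5 + 2·2 = -2
  a_4 = 1·-2 + 1·-1 + 2·-5 = -13
  a_5 = 1·-13 + 1·-2 + 2·-1 = -17
  a_6 = 1·-17 + 1·-13 + 2·-2 = -34
  a_7 = 1·-34 + 1·-17 + 2·-13 = -77
  a_8 = 1·-77 + 1·-34 + 2·-17 = -145
  a_9 = 1·-145 + 1·-77 + 2·-34 = -290
  a_10 = 1·-290 + 1·-145 + 2·-77 = -589
  a_11 = 1·-589 + 1·-290 + 2·-145 = -1169
  a_12 = 1·-1169 + 1·-589 + 2·-290 = -2338

1,1,2 ; -2338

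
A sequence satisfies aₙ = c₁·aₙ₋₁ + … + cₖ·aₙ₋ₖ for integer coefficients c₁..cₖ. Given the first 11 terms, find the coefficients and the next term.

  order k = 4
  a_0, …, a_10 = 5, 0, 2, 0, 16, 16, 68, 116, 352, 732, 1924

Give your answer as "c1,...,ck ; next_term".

1,3,0,2 ; 4352

  a_4 = 1·0 + 3·2 + 0·0 + 2·5 = 16
  a_5 = 1·16 + 3·0 + 0·2 + 2·0 = 16
  a_6 = 1·16 + 3·16 + 0·0 + 2·2 = 68
  a_7 = 1·68 + 3·16 + 0·16 + 2·0 = 116
  a_8 = 1·116 + 3·68 + 0·16 + 2·16 = 352
  a_9 = 1·352 + 3·116 + 0·68 + 2·16 = 732
  a_10 = 1·732 + 3·352 + 0·116 + 2·68 = 1924
  a_11 = 1·1924 + 3·732 + 0·352 + 2·116 = 4352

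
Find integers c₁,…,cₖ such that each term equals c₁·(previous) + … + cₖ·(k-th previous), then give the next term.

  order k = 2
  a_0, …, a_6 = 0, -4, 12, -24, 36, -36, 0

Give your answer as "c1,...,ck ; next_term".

  a_2 = -3·-4 + -3·0 = 12
  a_3 = -3·12 + -3·-4 = -24
  a_4 = -3·-24 + -3·12 = 36
  a_5 = -3·36 + -3·-24 = -36
  a_6 = -3·-36 + -3·36 = 0
  a_7 = -3·0 + -3·-36 = 108

-3,-3 ; 108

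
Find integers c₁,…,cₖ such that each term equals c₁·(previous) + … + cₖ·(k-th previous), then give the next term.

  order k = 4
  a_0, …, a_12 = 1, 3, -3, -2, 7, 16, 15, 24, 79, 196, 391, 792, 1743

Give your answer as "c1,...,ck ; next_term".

2,-1,2,2 ; 3868

  a_4 = 2·-2 + -1·-3 + 2·3 + 2·1 = 7
  a_5 = 2·7 + -1·-2 + 2·-3 + 2·3 = 16
  a_6 = 2·16 + -1·7 + 2·-2 + 2·-3 = 15
  a_7 = 2·15 + -1·16 + 2·7 + 2·-2 = 24
  a_8 = 2·24 + -1·15 + 2·16 + 2·7 = 79
  a_9 = 2·79 + -1·24 + 2·15 + 2·16 = 196
  a_10 = 2·196 + -1·79 + 2·24 + 2·15 = 391
  a_11 = 2·391 + -1·196 + 2·79 + 2·24 = 792
  a_12 = 2·792 + -1·391 + 2·196 + 2·79 = 1743
  a_13 = 2·1743 + -1·792 + 2·391 + 2·196 = 3868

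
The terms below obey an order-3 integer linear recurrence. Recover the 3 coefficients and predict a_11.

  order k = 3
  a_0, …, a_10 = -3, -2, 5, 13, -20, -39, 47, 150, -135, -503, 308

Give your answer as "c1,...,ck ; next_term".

-1,-3,-4 ; 1741

  a_3 = -1·5 + -3·-2 + -4·-3 = 13
  a_4 = -1·13 + -3·5 + -4·-2 = -20
  a_5 = -1·-20 + -3·13 + -4·5 = -39
  a_6 = -1·-39 + -3·-20 + -4·13 = 47
  a_7 = -1·47 + -3·-39 + -4·-20 = 150
  a_8 = -1·150 + -3·47 + -4·-39 = -135
  a_9 = -1·-135 + -3·150 + -4·47 = -503
  a_10 = -1·-503 + -3·-135 + -4·150 = 308
  a_11 = -1·308 + -3·-503 + -4·-135 = 1741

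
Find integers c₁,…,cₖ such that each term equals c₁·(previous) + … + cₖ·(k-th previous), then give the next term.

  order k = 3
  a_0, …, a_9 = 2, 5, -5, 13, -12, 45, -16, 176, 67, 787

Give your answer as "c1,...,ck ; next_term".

1,4,-1 ; 879

  a_3 = 1·-5 + 4·5 + -1·2 = 13
  a_4 = 1·13 + 4·-5 + -1·5 = -12
  a_5 = 1·-12 + 4·13 + -1·-5 = 45
  a_6 = 1·45 + 4·-12 + -1·13 = -16
  a_7 = 1·-16 + 4·45 + -1·-12 = 176
  a_8 = 1·176 + 4·-16 + -1·45 = 67
  a_9 = 1·67 + 4·176 + -1·-16 = 787
  a_10 = 1·787 + 4·67 + -1·176 = 879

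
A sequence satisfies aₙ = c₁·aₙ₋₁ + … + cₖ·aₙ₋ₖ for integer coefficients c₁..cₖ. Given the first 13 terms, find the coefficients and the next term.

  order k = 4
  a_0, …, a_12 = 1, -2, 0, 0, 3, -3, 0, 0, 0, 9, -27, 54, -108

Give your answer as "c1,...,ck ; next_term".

-3,-3,-3,-3 ; 216

  a_4 = -3·0 + -3·0 + -3·-2 + -3·1 = 3
  a_5 = -3·3 + -3·0 + -3·0 + -3·-2 = -3
  a_6 = -3·-3 + -3·3 + -3·0 + -3·0 = 0
  a_7 = -3·0 + -3·-3 + -3·3 + -3·0 = 0
  a_8 = -3·0 + -3·0 + -3·-3 + -3·3 = 0
  a_9 = -3·0 + -3·0 + -3·0 + -3·-3 = 9
  a_10 = -3·9 + -3·0 + -3·0 + -3·0 = -27
  a_11 = -3·-27 + -3·9 + -3·0 + -3·0 = 54
  a_12 = -3·54 + -3·-27 + -3·9 + -3·0 = -108
  a_13 = -3·-108 + -3·54 + -3·-27 + -3·9 = 216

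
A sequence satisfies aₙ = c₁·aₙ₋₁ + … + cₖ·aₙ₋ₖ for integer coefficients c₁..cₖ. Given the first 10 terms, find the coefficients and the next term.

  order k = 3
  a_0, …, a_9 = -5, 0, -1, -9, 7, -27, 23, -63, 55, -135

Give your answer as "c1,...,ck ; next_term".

-1,2,2 ; 119

  a_3 = -1·-1 + 2·0 + 2·-5 = -9
  a_4 = -1·-9 + 2·-1 + 2·0 = 7
  a_5 = -1·7 + 2·-9 + 2·-1 = -27
  a_6 = -1·-27 + 2·7 + 2·-9 = 23
  a_7 = -1·23 + 2·-27 + 2·7 = -63
  a_8 = -1·-63 + 2·23 + 2·-27 = 55
  a_9 = -1·55 + 2·-63 + 2·23 = -135
  a_10 = -1·-135 + 2·55 + 2·-63 = 119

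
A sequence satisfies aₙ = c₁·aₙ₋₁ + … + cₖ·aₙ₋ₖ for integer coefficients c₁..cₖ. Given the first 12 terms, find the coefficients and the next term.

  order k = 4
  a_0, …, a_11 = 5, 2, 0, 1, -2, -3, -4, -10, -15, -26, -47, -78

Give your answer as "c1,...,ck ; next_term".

  a_4 = 1·1 + 1·0 + 1·2 + -1·5 = -2
  a_5 = 1·-2 + 1·1 + 1·0 + -1·2 = -3
  a_6 = 1·-3 + 1·-2 + 1·1 + -1·0 = -4
  a_7 = 1·-4 + 1·-3 + 1·-2 + -1·1 = -10
  a_8 = 1·-10 + 1·-4 + 1·-3 + -1·-2 = -15
  a_9 = 1·-15 + 1·-10 + 1·-4 + -1·-3 = -26
  a_10 = 1·-26 + 1·-15 + 1·-10 + -1·-4 = -47
  a_11 = 1·-47 + 1·-26 + 1·-15 + -1·-10 = -78
  a_12 = 1·-78 + 1·-47 + 1·-26 + -1·-15 = -136

1,1,1,-1 ; -136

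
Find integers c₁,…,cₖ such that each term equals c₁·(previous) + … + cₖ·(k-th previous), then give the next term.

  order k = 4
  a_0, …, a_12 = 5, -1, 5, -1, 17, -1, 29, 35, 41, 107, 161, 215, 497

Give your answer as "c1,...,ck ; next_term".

  a_4 = -1·-1 + 1·5 + 4·-1 + 3·5 = 17
  a_5 = -1·17 + 1·-1 + 4·5 + 3·-1 = -1
  a_6 = -1·-1 + 1·17 + 4·-1 + 3·5 = 29
  a_7 = -1·29 + 1·-1 + 4·17 + 3·-1 = 35
  a_8 = -1·35 + 1·29 + 4·-1 + 3·17 = 41
  a_9 = -1·41 + 1·35 + 4·29 + 3·-1 = 107
  a_10 = -1·107 + 1·41 + 4·35 + 3·29 = 161
  a_11 = -1·161 + 1·107 + 4·41 + 3·35 = 215
  a_12 = -1·215 + 1·161 + 4·107 + 3·41 = 497
  a_13 = -1·497 + 1·215 + 4·161 + 3·107 = 683

-1,1,4,3 ; 683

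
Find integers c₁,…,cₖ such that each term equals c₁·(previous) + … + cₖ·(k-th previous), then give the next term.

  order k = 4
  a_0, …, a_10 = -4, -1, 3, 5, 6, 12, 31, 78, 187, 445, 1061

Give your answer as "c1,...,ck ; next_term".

2,1,-1,2 ; 2536

  a_4 = 2·5 + 1·3 + -1·-1 + 2·-4 = 6
  a_5 = 2·6 + 1·5 + -1·3 + 2·-1 = 12
  a_6 = 2·12 + 1·6 + -1·5 + 2·3 = 31
  a_7 = 2·31 + 1·12 + -1·6 + 2·5 = 78
  a_8 = 2·78 + 1·31 + -1·12 + 2·6 = 187
  a_9 = 2·187 + 1·78 + -1·31 + 2·12 = 445
  a_10 = 2·445 + 1·187 + -1·78 + 2·31 = 1061
  a_11 = 2·1061 + 1·445 + -1·187 + 2·78 = 2536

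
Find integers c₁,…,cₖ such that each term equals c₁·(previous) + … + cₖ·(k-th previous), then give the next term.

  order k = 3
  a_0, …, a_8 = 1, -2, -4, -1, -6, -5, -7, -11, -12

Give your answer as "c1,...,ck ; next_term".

  a_3 = 0·-4 + 1·-2 + 1·1 = -1
  a_4 = 0·-1 + 1·-4 + 1·-2 = -6
  a_5 = 0·-6 + 1·-1 + 1·-4 = -5
  a_6 = 0·-5 + 1·-6 + 1·-1 = -7
  a_7 = 0·-7 + 1·-5 + 1·-6 = -11
  a_8 = 0·-11 + 1·-7 + 1·-5 = -12
  a_9 = 0·-12 + 1·-11 + 1·-7 = -18

0,1,1 ; -18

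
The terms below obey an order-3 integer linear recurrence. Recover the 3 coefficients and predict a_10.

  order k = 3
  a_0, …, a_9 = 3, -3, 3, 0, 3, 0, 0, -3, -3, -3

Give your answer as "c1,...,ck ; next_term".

1,0,-1 ; 0

  a_3 = 1·3 + 0·-3 + -1·3 = 0
  a_4 = 1·0 + 0·3 + -1·-3 = 3
  a_5 = 1·3 + 0·0 + -1·3 = 0
  a_6 = 1·0 + 0·3 + -1·0 = 0
  a_7 = 1·0 + 0·0 + -1·3 = -3
  a_8 = 1·-3 + 0·0 + -1·0 = -3
  a_9 = 1·-3 + 0·-3 + -1·0 = -3
  a_10 = 1·-3 + 0·-3 + -1·-3 = 0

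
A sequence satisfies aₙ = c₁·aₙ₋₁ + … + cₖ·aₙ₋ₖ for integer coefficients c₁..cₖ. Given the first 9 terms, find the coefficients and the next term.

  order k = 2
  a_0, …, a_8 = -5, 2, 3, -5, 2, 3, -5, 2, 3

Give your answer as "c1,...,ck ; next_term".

-1,-1 ; -5

  a_2 = -1·2 + -1·-5 = 3
  a_3 = -1·3 + -1·2 = -5
  a_4 = -1·-5 + -1·3 = 2
  a_5 = -1·2 + -1·-5 = 3
  a_6 = -1·3 + -1·2 = -5
  a_7 = -1·-5 + -1·3 = 2
  a_8 = -1·2 + -1·-5 = 3
  a_9 = -1·3 + -1·2 = -5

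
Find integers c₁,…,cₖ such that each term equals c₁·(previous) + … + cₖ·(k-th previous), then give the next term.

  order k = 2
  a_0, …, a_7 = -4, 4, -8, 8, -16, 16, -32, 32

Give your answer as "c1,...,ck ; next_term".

0,2 ; -64

  a_2 = 0·4 + 2·-4 = -8
  a_3 = 0·-8 + 2·4 = 8
  a_4 = 0·8 + 2·-8 = -16
  a_5 = 0·-16 + 2·8 = 16
  a_6 = 0·16 + 2·-16 = -32
  a_7 = 0·-32 + 2·16 = 32
  a_8 = 0·32 + 2·-32 = -64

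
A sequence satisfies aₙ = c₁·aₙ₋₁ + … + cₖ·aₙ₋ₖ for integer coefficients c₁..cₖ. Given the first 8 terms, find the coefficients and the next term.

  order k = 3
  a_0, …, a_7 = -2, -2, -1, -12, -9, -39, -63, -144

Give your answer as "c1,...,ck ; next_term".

0,3,3 ; -306

  a_3 = 0·-1 + 3·-2 + 3·-2 = -12
  a_4 = 0·-12 + 3·-1 + 3·-2 = -9
  a_5 = 0·-9 + 3·-12 + 3·-1 = -39
  a_6 = 0·-39 + 3·-9 + 3·-12 = -63
  a_7 = 0·-63 + 3·-39 + 3·-9 = -144
  a_8 = 0·-144 + 3·-63 + 3·-39 = -306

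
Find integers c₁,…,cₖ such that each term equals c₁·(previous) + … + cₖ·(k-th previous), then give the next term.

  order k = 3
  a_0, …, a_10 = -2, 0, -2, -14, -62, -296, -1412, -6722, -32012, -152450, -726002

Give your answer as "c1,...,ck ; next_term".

  a_3 = 4·-2 + 3·0 + 3·-2 = -14
  a_4 = 4·-14 + 3·-2 + 3·0 = -62
  a_5 = 4·-62 + 3·-14 + 3·-2 = -296
  a_6 = 4·-296 + 3·-62 + 3·-14 = -1412
  a_7 = 4·-1412 + 3·-296 + 3·-62 = -6722
  a_8 = 4·-6722 + 3·-1412 + 3·-296 = -32012
  a_9 = 4·-32012 + 3·-6722 + 3·-1412 = -152450
  a_10 = 4·-152450 + 3·-32012 + 3·-6722 = -726002
  a_11 = 4·-726002 + 3·-152450 + 3·-32012 = -3457394

4,3,3 ; -3457394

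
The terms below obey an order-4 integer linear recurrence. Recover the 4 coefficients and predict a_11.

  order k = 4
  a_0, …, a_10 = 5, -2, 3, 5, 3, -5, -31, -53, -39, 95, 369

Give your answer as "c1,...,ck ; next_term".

  a_4 = 1·5 + 0·3 + -4·-2 + -2·5 = 3
  a_5 = 1·3 + 0·5 + -4·3 + -2·-2 = -5
  a_6 = 1·-5 + 0·3 + -4·5 + -2·3 = -31
  a_7 = 1·-31 + 0·-5 + -4·3 + -2·5 = -53
  a_8 = 1·-53 + 0·-31 + -4·-5 + -2·3 = -39
  a_9 = 1·-39 + 0·-53 + -4·-31 + -2·-5 = 95
  a_10 = 1·95 + 0·-39 + -4·-53 + -2·-31 = 369
  a_11 = 1·369 + 0·95 + -4·-39 + -2·-53 = 631

1,0,-4,-2 ; 631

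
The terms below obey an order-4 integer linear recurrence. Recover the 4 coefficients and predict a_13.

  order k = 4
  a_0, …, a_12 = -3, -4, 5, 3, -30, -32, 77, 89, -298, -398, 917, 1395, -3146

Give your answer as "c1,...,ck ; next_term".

  a_4 = 1·3 + -3·5 + 3·-4 + 2·-3 = -30
  a_5 = 1·-30 + -3·3 + 3·5 + 2·-4 = -32
  a_6 = 1·-32 + -3·-30 + 3·3 + 2·5 = 77
  a_7 = 1·77 + -3·-32 + 3·-30 + 2·3 = 89
  a_8 = 1·89 + -3·77 + 3·-32 + 2·-30 = -298
  a_9 = 1·-298 + -3·89 + 3·77 + 2·-32 = -398
  a_10 = 1·-398 + -3·-298 + 3·89 + 2·77 = 917
  a_11 = 1·917 + -3·-398 + 3·-298 + 2·89 = 1395
  a_12 = 1·1395 + -3·917 + 3·-398 + 2·-298 = -3146
  a_13 = 1·-3146 + -3·1395 + 3·917 + 2·-398 = -5376

1,-3,3,2 ; -5376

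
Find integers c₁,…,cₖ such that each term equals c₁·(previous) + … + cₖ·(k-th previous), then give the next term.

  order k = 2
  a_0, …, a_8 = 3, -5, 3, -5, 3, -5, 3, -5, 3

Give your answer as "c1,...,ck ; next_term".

  a_2 = 0·-5 + 1·3 = 3
  a_3 = 0·3 + 1·-5 = -5
  a_4 = 0·-5 + 1·3 = 3
  a_5 = 0·3 + 1·-5 = -5
  a_6 = 0·-5 + 1·3 = 3
  a_7 = 0·3 + 1·-5 = -5
  a_8 = 0·-5 + 1·3 = 3
  a_9 = 0·3 + 1·-5 = -5

0,1 ; -5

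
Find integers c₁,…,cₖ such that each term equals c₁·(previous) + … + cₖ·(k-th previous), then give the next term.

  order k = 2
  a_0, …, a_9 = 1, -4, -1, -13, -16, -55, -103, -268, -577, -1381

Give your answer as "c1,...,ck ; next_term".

  a_2 = 1·-4 + 3·1 = -1
  a_3 = 1·-1 + 3·-4 = -13
  a_4 = 1·-13 + 3·-1 = -16
  a_5 = 1·-16 + 3·-13 = -55
  a_6 = 1·-55 + 3·-16 = -103
  a_7 = 1·-103 + 3·-55 = -268
  a_8 = 1·-268 + 3·-103 = -577
  a_9 = 1·-577 + 3·-268 = -1381
  a_10 = 1·-1381 + 3·-577 = -3112

1,3 ; -3112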